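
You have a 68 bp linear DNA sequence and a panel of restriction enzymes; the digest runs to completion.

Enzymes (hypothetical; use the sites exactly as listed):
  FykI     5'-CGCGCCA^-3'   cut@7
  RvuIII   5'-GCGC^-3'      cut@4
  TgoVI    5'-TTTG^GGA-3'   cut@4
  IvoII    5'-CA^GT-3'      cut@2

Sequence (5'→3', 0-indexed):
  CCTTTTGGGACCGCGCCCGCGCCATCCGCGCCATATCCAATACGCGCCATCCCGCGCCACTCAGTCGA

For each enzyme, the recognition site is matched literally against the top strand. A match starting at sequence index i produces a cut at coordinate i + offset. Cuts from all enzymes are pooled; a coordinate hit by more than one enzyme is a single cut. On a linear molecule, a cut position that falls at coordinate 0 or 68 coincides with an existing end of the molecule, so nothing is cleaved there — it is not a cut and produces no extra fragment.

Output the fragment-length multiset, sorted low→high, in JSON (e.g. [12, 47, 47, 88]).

[2,2,2,2,4,5,6,7,7,8,9,14]

Per-enzyme occurrences:
  FykI (CGCGCCA, off=7): starts [17, 26, 42, 52] → cuts [24, 33, 49, 59]
  RvuIII (GCGC, off=4): starts [12, 18, 27, 43, 53] → cuts [16, 22, 31, 47, 57]
  TgoVI (TTTGGGA, off=4): starts [3] → cuts [7]
  IvoII (CAGT, off=2): starts [61] → cuts [63]

All cut coordinates (distinct, sorted): [7, 16, 22, 24, 31, 33, 47, 49, 57, 59, 63]

Fragment lengths:
  [0,7): 7 bp
  [7,16): 9 bp
  [16,22): 6 bp
  [22,24): 2 bp
  [24,31): 7 bp
  [31,33): 2 bp
  [33,47): 14 bp
  [47,49): 2 bp
  [49,57): 8 bp
  [57,59): 2 bp
  [59,63): 4 bp
  [63,68): 5 bp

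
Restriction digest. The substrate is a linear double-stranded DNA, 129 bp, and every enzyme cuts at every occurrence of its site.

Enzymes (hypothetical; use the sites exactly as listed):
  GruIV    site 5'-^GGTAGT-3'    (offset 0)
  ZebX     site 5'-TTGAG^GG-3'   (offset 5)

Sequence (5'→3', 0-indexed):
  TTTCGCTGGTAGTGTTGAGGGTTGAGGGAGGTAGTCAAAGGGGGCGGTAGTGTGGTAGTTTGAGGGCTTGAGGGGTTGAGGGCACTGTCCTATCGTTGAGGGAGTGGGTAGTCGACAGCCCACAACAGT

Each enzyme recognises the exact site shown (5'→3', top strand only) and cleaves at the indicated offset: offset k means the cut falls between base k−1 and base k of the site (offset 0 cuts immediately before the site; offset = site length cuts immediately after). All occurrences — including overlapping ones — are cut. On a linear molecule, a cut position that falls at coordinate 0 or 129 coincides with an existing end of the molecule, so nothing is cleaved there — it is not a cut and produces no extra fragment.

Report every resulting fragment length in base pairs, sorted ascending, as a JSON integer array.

[3,6,7,7,8,8,8,11,12,16,20,23]

Site scan:
  GruIV (GGTAGT, off=0): starts [7, 29, 45, 53, 106] → cuts [7, 29, 45, 53, 106]
  ZebX (TTGAGGG, off=5): starts [14, 21, 59, 67, 75, 95] → cuts [19, 26, 64, 72, 80, 100]

All cut coordinates (distinct, sorted): [7, 19, 26, 29, 45, 53, 64, 72, 80, 100, 106]

Fragments:
  [0,7): 7 bp
  [7,19): 12 bp
  [19,26): 7 bp
  [26,29): 3 bp
  [29,45): 16 bp
  [45,53): 8 bp
  [53,64): 11 bp
  [64,72): 8 bp
  [72,80): 8 bp
  [80,100): 20 bp
  [100,106): 6 bp
  [106,129): 23 bp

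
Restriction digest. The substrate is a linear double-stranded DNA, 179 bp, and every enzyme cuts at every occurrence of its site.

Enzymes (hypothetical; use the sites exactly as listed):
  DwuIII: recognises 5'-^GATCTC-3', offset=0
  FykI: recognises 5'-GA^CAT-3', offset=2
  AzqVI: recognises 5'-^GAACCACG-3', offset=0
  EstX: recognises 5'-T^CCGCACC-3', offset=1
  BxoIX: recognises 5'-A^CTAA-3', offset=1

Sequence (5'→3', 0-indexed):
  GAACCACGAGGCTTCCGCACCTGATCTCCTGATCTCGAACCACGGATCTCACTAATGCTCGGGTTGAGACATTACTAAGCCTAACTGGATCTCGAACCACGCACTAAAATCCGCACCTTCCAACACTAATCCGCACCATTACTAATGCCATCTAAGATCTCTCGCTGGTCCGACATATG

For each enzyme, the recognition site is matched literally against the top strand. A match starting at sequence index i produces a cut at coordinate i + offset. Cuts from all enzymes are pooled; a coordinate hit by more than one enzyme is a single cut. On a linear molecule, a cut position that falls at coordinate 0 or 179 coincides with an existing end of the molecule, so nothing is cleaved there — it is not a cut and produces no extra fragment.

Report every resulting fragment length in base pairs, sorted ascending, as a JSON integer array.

[5,5,6,6,6,7,7,8,8,8,10,11,13,14,14,15,18,18]

Site scan:
  DwuIII GATCTC/0: at [22, 30, 44, 87, 155] ⇒ [22, 30, 44, 87, 155]
  FykI GACAT/2: at [67, 171] ⇒ [69, 173]
  AzqVI GAACCACG/0: at [0, 36, 93] ⇒ [36, 93] (position 0 is a terminus of the linear molecule — no cut)
  EstX TCCGCACC/1: at [13, 109, 129] ⇒ [14, 110, 130]
  BxoIX ACTAA/1: at [50, 73, 102, 124, 140] ⇒ [51, 74, 103, 125, 141]

Pooled cuts: [14, 22, 30, 36, 44, 51, 69, 74, 87, 93, 103, 110, 125, 130, 141, 155, 173]

Fragments:
  [0,14): 14 bp
  [14,22): 8 bp
  [22,30): 8 bp
  [30,36): 6 bp
  [36,44): 8 bp
  [44,51): 7 bp
  [51,69): 18 bp
  [69,74): 5 bp
  [74,87): 13 bp
  [87,93): 6 bp
  [93,103): 10 bp
  [103,110): 7 bp
  [110,125): 15 bp
  [125,130): 5 bp
  [130,141): 11 bp
  [141,155): 14 bp
  [155,173): 18 bp
  [173,179): 6 bp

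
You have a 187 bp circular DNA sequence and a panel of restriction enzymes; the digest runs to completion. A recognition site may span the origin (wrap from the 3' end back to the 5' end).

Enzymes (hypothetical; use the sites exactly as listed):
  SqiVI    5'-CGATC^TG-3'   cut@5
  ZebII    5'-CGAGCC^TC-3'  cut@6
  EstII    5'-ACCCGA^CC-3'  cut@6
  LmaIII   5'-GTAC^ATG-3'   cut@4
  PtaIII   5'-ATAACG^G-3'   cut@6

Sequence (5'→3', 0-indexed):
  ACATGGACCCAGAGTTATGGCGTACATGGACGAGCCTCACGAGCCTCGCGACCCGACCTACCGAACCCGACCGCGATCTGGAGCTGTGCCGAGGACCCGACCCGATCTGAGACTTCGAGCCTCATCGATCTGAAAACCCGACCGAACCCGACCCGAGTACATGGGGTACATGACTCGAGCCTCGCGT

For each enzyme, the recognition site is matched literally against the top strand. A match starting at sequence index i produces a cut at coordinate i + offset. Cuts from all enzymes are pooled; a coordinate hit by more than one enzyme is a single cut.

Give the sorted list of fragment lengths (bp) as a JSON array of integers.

[7,8,8,9,9,9,9,10,11,11,11,12,14,14,22,23]

Per-enzyme occurrences:
  SqiVI (CGATCTG, off=5): starts [73, 102, 125] → cuts [78, 107, 130]
  ZebII (CGAGCCTC, off=6): starts [30, 39, 115, 175] → cuts [36, 45, 121, 181]
  EstII (ACCCGACC, off=6): starts [50, 64, 94, 135, 145] → cuts [56, 70, 100, 141, 151]
  LmaIII (GTACATG, off=4): starts [21, 156, 165, 185] → cuts [2, 25, 160, 169]
  PtaIII (ATAACGG, off=6): no sites

Pooled cuts: [2, 25, 36, 45, 56, 70, 78, 100, 107, 121, 130, 141, 151, 160, 169, 181]

Fragment lengths:
  2→25: 23 bp
  25→36: 11 bp
  36→45: 9 bp
  45→56: 11 bp
  56→70: 14 bp
  70→78: 8 bp
  78→100: 22 bp
  100→107: 7 bp
  107→121: 14 bp
  121→130: 9 bp
  130→141: 11 bp
  141→151: 10 bp
  151→160: 9 bp
  160→169: 9 bp
  169→181: 12 bp
  181→2 (wrap): 187-181+2 = 8 bp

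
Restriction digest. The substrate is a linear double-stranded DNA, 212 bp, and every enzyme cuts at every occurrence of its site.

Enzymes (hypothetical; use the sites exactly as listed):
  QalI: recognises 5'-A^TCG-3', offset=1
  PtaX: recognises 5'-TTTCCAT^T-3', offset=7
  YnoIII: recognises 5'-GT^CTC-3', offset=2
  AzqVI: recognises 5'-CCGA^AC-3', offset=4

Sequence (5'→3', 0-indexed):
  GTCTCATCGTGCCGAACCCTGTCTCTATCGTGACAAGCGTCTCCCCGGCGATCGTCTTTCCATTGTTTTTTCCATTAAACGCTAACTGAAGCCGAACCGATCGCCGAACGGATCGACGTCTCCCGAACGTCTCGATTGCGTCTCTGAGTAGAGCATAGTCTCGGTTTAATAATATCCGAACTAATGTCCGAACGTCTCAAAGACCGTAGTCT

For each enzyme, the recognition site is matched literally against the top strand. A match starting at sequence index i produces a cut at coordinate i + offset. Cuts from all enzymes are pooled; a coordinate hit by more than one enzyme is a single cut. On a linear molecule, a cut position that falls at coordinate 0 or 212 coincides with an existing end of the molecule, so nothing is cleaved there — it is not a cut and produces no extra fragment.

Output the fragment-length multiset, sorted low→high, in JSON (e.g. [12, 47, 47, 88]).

[2,4,4,4,5,5,5,7,7,7,7,9,11,11,12,12,12,13,17,18,20,20]

Per-enzyme occurrences:
  QalI (ATCG, off=1): starts [5, 26, 50, 99, 111] → cuts [6, 27, 51, 100, 112]
  PtaX (TTTCCATT, off=7): starts [56, 68] → cuts [63, 75]
  YnoIII (GTCTC, off=2): starts [0, 20, 38, 117, 128, 139, 157, 193] → cuts [2, 22, 40, 119, 130, 141, 159, 195]
  AzqVI (CCGAAC, off=4): starts [11, 91, 103, 122, 175, 187] → cuts [15, 95, 107, 126, 179, 191]

Pooled cuts: [2, 6, 15, 22, 27, 40, 51, 63, 75, 95, 100, 107, 112, 119, 126, 130, 141, 159, 179, 191, 195]

Fragments:
  [0,2): 2 bp
  [2,6): 4 bp
  [6,15): 9 bp
  [15,22): 7 bp
  [22,27): 5 bp
  [27,40): 13 bp
  [40,51): 11 bp
  [51,63): 12 bp
  [63,75): 12 bp
  [75,95): 20 bp
  [95,100): 5 bp
  [100,107): 7 bp
  [107,112): 5 bp
  [112,119): 7 bp
  [119,126): 7 bp
  [126,130): 4 bp
  [130,141): 11 bp
  [141,159): 18 bp
  [159,179): 20 bp
  [179,191): 12 bp
  [191,195): 4 bp
  [195,212): 17 bp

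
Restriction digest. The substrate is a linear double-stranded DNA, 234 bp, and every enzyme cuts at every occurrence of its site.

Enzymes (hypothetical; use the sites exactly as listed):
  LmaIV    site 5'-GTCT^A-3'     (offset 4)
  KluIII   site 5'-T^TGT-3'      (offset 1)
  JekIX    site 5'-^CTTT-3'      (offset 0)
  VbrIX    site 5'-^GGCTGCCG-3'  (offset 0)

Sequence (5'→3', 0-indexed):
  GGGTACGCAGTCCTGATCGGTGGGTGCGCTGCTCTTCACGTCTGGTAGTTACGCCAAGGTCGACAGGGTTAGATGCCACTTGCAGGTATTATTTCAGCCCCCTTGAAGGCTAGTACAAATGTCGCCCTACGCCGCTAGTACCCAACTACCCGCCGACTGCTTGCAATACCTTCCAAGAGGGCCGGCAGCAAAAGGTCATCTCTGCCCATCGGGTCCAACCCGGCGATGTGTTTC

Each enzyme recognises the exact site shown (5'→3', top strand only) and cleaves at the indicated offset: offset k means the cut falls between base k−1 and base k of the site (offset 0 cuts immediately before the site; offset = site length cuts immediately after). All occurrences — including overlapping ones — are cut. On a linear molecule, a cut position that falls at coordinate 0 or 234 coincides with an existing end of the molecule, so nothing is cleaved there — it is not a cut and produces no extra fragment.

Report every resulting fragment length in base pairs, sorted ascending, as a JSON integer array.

Scan for sites:
  LmaIV (GTCTA, off=4): no sites
  KluIII (TTGT, off=1): no sites
  JekIX (CTTT, off=0): no sites
  VbrIX (GGCTGCCG, off=0): no sites

Pooled cuts: ∅

Fragments:
  no cuts → one linear fragment of 234 bp

[234]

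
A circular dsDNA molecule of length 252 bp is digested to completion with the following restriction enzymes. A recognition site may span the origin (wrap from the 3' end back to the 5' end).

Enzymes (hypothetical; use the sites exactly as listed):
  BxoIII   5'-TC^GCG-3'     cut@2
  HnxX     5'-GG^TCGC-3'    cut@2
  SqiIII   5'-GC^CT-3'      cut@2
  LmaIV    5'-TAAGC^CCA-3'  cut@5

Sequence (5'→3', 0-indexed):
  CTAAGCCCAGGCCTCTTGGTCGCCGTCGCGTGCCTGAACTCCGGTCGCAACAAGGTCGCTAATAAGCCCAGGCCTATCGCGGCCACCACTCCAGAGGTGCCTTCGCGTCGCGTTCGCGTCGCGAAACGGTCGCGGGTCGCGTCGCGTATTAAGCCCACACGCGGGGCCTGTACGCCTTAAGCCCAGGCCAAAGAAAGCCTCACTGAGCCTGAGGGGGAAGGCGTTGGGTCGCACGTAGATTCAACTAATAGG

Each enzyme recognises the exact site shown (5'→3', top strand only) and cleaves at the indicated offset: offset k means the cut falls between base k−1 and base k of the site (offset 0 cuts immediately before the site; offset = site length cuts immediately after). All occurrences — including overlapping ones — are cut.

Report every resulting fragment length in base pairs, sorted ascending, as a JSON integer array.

[2,2,4,5,5,5,5,5,6,6,6,6,7,7,8,8,9,10,11,11,11,12,13,16,20,22,30]

Site scan:
  BxoIII TCGCG/2: at [25, 76, 102, 107, 113, 118, 129, 136, 141] ⇒ [27, 78, 104, 109, 115, 120, 131, 138, 143]
  HnxX GGTCGC/2: at [17, 42, 53, 127, 134, 226] ⇒ [19, 44, 55, 129, 136, 228]
  SqiIII GCCT/2: at [10, 31, 71, 98, 165, 173, 196, 206] ⇒ [12, 33, 73, 100, 167, 175, 198, 208]
  LmaIV TAAGCCCA/5: at [1, 62, 149, 177] ⇒ [6, 67, 154, 182]

Pooled cuts: [6, 12, 19, 27, 33, 44, 55, 67, 73, 78, 100, 104, 109, 115, 120, 129, 131, 136, 138, 143, 154, 167, 175, 182, 198, 208, 228]

Fragments:
  6→12: 6 bp
  12→19: 7 bp
  19→27: 8 bp
  27→33: 6 bp
  33→44: 11 bp
  44→55: 11 bp
  55→67: 12 bp
  67→73: 6 bp
  73→78: 5 bp
  78→100: 22 bp
  100→104: 4 bp
  104→109: 5 bp
  109→115: 6 bp
  115→120: 5 bp
  120→129: 9 bp
  129→131: 2 bp
  131→136: 5 bp
  136→138: 2 bp
  138→143: 5 bp
  143→154: 11 bp
  154→167: 13 bp
  167→175: 8 bp
  175→182: 7 bp
  182→198: 16 bp
  198→208: 10 bp
  208→228: 20 bp
  228→6 (wrap): 252-228+6 = 30 bp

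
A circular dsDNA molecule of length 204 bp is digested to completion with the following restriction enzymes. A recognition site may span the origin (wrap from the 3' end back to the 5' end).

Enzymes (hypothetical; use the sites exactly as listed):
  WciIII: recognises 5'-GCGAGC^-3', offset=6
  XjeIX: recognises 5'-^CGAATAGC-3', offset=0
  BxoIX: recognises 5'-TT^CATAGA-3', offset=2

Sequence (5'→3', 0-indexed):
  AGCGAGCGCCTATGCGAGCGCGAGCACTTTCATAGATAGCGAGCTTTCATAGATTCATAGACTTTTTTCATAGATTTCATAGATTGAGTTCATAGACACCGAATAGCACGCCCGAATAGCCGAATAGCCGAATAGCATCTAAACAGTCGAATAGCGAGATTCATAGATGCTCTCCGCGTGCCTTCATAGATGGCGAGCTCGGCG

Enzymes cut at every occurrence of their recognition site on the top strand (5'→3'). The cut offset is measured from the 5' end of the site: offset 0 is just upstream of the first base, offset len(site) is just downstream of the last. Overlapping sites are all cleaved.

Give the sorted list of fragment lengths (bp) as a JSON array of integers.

[3,4,5,6,8,8,8,9,9,9,12,13,13,13,14,14,14,19,23]

Scan for sites:
  WciIII (GCGAGC, off=6): starts [1, 13, 19, 38, 192, 201] → cuts [3, 7, 19, 25, 44, 198]
  XjeIX (CGAATAGC, off=0): starts [99, 112, 120, 128, 147] → cuts [99, 112, 120, 128, 147]
  BxoIX (TTCATAGA, off=2): starts [28, 45, 53, 66, 75, 88, 159, 182] → cuts [30, 47, 55, 68, 77, 90, 161, 184]

Pooled cuts: [3, 7, 19, 25, 30, 44, 47, 55, 68, 77, 90, 99, 112, 120, 128, 147, 161, 184, 198]

Fragment lengths:
  3→7: 4 bp
  7→19: 12 bp
  19→25: 6 bp
  25→30: 5 bp
  30→44: 14 bp
  44→47: 3 bp
  47→55: 8 bp
  55→68: 13 bp
  68→77: 9 bp
  77→90: 13 bp
  90→99: 9 bp
  99→112: 13 bp
  112→120: 8 bp
  120→128: 8 bp
  128→147: 19 bp
  147→161: 14 bp
  161→184: 23 bp
  184→198: 14 bp
  198→3 (wrap): 204-198+3 = 9 bp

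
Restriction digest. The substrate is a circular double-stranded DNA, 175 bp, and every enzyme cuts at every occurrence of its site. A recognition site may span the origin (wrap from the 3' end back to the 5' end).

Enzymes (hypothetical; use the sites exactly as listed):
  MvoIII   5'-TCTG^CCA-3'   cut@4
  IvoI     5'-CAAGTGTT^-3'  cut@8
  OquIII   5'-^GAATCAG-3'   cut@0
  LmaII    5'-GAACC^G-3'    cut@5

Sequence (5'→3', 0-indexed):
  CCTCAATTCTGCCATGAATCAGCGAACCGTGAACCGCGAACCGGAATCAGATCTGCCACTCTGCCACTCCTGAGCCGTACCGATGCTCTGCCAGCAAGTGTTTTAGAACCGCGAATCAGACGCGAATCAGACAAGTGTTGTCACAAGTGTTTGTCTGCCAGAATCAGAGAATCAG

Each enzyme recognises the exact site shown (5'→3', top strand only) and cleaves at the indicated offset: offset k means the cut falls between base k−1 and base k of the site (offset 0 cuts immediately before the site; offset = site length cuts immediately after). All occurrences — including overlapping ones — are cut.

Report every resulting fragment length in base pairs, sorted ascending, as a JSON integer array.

Per-enzyme occurrences:
  MvoIII (TCTGCCA, off=4): starts [7, 51, 59, 86, 153] → cuts [11, 55, 63, 90, 157]
  IvoI (CAAGTGTT, off=8): starts [94, 131, 143] → cuts [102, 139, 151]
  OquIII (GAATCAG, off=0): starts [15, 43, 112, 123, 160, 168] → cuts [15, 43, 112, 123, 160, 168]
  LmaII (GAACCG, off=5): starts [23, 30, 37, 105] → cuts [28, 35, 42, 110]

All cut coordinates (distinct, sorted): [11, 15, 28, 35, 42, 43, 55, 63, 90, 102, 110, 112, 123, 139, 151, 157, 160, 168]

Fragment lengths:
  11→15: 4 bp
  15→28: 13 bp
  28→35: 7 bp
  35→42: 7 bp
  42→43: 1 bp
  43→55: 12 bp
  55→63: 8 bp
  63→90: 27 bp
  90→102: 12 bp
  102→110: 8 bp
  110→112: 2 bp
  112→123: 11 bp
  123→139: 16 bp
  139→151: 12 bp
  151→157: 6 bp
  157→160: 3 bp
  160→168: 8 bp
  168→11 (wrap): 175-168+11 = 18 bp

[1,2,3,4,6,7,7,8,8,8,11,12,12,12,13,16,18,27]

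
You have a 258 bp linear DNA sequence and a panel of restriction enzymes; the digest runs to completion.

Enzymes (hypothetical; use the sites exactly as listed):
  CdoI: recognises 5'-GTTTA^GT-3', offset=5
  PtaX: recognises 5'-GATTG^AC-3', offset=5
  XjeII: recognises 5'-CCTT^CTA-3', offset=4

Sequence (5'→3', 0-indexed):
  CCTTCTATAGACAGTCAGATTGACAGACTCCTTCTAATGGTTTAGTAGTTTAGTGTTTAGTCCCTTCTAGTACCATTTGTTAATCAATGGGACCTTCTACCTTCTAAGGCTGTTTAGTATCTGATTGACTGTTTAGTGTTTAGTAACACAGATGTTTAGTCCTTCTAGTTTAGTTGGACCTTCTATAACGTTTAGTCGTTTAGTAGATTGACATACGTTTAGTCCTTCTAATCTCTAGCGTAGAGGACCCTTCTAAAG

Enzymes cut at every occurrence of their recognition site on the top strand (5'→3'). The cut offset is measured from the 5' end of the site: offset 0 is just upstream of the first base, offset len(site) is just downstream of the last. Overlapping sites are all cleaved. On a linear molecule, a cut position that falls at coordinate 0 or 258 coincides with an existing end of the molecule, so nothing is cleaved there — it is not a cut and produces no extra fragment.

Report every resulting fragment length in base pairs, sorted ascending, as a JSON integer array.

[4,6,6,6,7,7,7,7,8,8,8,8,8,10,11,11,11,11,12,13,16,18,25,30]

Site scan:
  CdoI GTTTAGT/5: at [39, 47, 54, 111, 130, 137, 153, 167, 189, 197, 216] ⇒ [44, 52, 59, 116, 135, 142, 158, 172, 194, 202, 221]
  PtaX GATTGAC/5: at [17, 122, 205] ⇒ [22, 127, 210]
  XjeII CCTTCTA/4: at [0, 29, 62, 92, 99, 160, 178, 223, 248] ⇒ [4, 33, 66, 96, 103, 164, 182, 227, 252]

All cut coordinates (distinct, sorted): [4, 22, 33, 44, 52, 59, 66, 96, 103, 116, 127, 135, 142, 158, 164, 172, 182, 194, 202, 210, 221, 227, 252]

Fragment lengths:
  [0,4): 4 bp
  [4,22): 18 bp
  [22,33): 11 bp
  [33,44): 11 bp
  [44,52): 8 bp
  [52,59): 7 bp
  [59,66): 7 bp
  [66,96): 30 bp
  [96,103): 7 bp
  [103,116): 13 bp
  [116,127): 11 bp
  [127,135): 8 bp
  [135,142): 7 bp
  [142,158): 16 bp
  [158,164): 6 bp
  [164,172): 8 bp
  [172,182): 10 bp
  [182,194): 12 bp
  [194,202): 8 bp
  [202,210): 8 bp
  [210,221): 11 bp
  [221,227): 6 bp
  [227,252): 25 bp
  [252,258): 6 bp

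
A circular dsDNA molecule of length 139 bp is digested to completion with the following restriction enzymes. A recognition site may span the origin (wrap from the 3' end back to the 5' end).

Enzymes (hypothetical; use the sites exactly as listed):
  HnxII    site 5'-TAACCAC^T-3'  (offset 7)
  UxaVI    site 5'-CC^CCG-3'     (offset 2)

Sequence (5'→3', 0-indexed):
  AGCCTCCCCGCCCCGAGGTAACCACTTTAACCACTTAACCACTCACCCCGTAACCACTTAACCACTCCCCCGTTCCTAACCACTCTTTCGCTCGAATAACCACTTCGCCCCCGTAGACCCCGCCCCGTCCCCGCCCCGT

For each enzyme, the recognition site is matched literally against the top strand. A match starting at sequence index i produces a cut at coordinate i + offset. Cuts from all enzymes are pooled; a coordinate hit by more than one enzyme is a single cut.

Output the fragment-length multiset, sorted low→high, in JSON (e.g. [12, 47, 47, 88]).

[4,5,5,5,5,6,7,8,8,9,9,10,11,13,14,20]

Site scan:
  HnxII (TAACCACT, off=7): starts [18, 27, 35, 50, 58, 76, 96] → cuts [25, 34, 42, 57, 65, 83, 103]
  UxaVI (CCCCG, off=2): starts [5, 10, 45, 67, 108, 117, 122, 128, 133] → cuts [7, 12, 47, 69, 110, 119, 124, 130, 135]

Pooled cuts: [7, 12, 25, 34, 42, 47, 57, 65, 69, 83, 103, 110, 119, 124, 130, 135]

Fragments:
  7→12: 5 bp
  12→25: 13 bp
  25→34: 9 bp
  34→42: 8 bp
  42→47: 5 bp
  47→57: 10 bp
  57→65: 8 bp
  65→69: 4 bp
  69→83: 14 bp
  83→103: 20 bp
  103→110: 7 bp
  110→119: 9 bp
  119→124: 5 bp
  124→130: 6 bp
  130→135: 5 bp
  135→7 (wrap): 139-135+7 = 11 bp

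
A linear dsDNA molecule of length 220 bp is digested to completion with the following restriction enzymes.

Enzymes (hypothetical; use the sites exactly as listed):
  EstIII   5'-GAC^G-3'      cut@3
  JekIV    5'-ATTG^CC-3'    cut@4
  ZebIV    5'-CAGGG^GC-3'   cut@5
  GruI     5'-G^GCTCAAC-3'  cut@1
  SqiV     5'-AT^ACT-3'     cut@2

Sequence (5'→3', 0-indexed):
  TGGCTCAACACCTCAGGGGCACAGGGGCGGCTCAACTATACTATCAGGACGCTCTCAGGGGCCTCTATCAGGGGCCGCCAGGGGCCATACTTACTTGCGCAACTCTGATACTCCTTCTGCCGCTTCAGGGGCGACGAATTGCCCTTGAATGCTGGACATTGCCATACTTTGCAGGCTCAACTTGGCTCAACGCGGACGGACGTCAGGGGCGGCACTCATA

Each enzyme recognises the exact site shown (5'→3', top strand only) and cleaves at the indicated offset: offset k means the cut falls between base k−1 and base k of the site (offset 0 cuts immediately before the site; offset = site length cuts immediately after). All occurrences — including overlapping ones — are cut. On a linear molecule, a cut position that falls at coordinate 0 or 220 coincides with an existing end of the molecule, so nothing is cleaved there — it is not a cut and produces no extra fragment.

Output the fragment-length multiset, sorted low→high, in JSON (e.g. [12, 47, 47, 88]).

Site scan:
  EstIII GACG/3: at [47, 132, 194, 198] ⇒ [50, 135, 197, 201]
  JekIV ATTGCC/4: at [137, 157] ⇒ [141, 161]
  ZebIV CAGGGGC/5: at [13, 21, 55, 68, 78, 125, 203] ⇒ [18, 26, 60, 73, 83, 130, 208]
  GruI GGCTCAAC/1: at [1, 28, 173, 183] ⇒ [2, 29, 174, 184]
  SqiV ATACT/2: at [37, 86, 107, 163] ⇒ [39, 88, 109, 165]

Pooled cuts: [2, 18, 26, 29, 39, 50, 60, 73, 83, 88, 109, 130, 135, 141, 161, 165, 174, 184, 197, 201, 208]

Fragments:
  [0,2): 2 bp
  [2,18): 16 bp
  [18,26): 8 bp
  [26,29): 3 bp
  [29,39): 10 bp
  [39,50): 11 bp
  [50,60): 10 bp
  [60,73): 13 bp
  [73,83): 10 bp
  [83,88): 5 bp
  [88,109): 21 bp
  [109,130): 21 bp
  [130,135): 5 bp
  [135,141): 6 bp
  [141,161): 20 bp
  [161,165): 4 bp
  [165,174): 9 bp
  [174,184): 10 bp
  [184,197): 13 bp
  [197,201): 4 bp
  [201,208): 7 bp
  [208,220): 12 bp

[2,3,4,4,5,5,6,7,8,9,10,10,10,10,11,12,13,13,16,20,21,21]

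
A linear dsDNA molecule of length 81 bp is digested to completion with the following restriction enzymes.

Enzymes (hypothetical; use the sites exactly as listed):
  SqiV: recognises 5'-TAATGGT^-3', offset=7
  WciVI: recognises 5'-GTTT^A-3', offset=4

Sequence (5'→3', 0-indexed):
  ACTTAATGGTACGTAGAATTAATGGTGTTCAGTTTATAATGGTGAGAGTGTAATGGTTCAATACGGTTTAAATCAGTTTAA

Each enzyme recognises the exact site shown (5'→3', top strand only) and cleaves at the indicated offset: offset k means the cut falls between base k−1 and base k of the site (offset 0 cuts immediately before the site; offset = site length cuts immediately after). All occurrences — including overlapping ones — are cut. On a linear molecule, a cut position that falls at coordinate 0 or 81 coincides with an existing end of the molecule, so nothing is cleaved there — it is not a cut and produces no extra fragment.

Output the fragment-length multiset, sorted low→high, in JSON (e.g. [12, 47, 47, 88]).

[2,8,9,10,10,12,14,16]

Site scan:
  SqiV (TAATGGT, off=7): starts [3, 19, 36, 50] → cuts [10, 26, 43, 57]
  WciVI (GTTTA, off=4): starts [31, 65, 75] → cuts [35, 69, 79]

Pooled cuts: [10, 26, 35, 43, 57, 69, 79]

Fragments:
  [0,10): 10 bp
  [10,26): 16 bp
  [26,35): 9 bp
  [35,43): 8 bp
  [43,57): 14 bp
  [57,69): 12 bp
  [69,79): 10 bp
  [79,81): 2 bp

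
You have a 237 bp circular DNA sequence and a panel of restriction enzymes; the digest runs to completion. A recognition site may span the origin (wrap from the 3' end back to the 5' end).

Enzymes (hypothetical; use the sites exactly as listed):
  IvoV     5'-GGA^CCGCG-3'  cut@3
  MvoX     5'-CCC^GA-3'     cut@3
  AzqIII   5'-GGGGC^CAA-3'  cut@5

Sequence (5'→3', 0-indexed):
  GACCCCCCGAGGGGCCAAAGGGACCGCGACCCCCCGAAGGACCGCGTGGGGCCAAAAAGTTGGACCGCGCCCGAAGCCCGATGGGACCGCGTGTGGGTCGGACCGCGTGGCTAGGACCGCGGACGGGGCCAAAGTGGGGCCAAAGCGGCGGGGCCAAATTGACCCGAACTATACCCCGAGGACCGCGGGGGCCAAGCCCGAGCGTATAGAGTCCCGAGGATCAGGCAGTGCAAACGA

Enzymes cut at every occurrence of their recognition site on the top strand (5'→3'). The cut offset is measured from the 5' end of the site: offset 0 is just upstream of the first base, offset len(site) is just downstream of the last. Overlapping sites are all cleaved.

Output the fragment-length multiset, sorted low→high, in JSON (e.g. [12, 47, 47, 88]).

Site scan:
  IvoV (GGACCGCG, off=3): starts [20, 38, 61, 83, 99, 113, 179] → cuts [23, 41, 64, 86, 102, 116, 182]
  MvoX (CCCGA, off=3): starts [5, 32, 69, 76, 162, 174, 196, 212] → cuts [8, 35, 72, 79, 165, 177, 199, 215]
  AzqIII (GGGGCCAA, off=5): starts [10, 47, 124, 135, 149, 187] → cuts [15, 52, 129, 140, 154, 192]

Pooled cuts: [8, 15, 23, 35, 41, 52, 64, 72, 79, 86, 102, 116, 129, 140, 154, 165, 177, 182, 192, 199, 215]

Fragment lengths:
  8→15: 7 bp
  15→23: 8 bp
  23→35: 12 bp
  35→41: 6 bp
  41→52: 11 bp
  52→64: 12 bp
  64→72: 8 bp
  72→79: 7 bp
  79→86: 7 bp
  86→102: 16 bp
  102→116: 14 bp
  116→129: 13 bp
  129→140: 11 bp
  140→154: 14 bp
  154→165: 11 bp
  165→177: 12 bp
  177→182: 5 bp
  182→192: 10 bp
  192→199: 7 bp
  199→215: 16 bp
  215→8 (wrap): 237-215+8 = 30 bp

[5,6,7,7,7,7,8,8,10,11,11,11,12,12,12,13,14,14,16,16,30]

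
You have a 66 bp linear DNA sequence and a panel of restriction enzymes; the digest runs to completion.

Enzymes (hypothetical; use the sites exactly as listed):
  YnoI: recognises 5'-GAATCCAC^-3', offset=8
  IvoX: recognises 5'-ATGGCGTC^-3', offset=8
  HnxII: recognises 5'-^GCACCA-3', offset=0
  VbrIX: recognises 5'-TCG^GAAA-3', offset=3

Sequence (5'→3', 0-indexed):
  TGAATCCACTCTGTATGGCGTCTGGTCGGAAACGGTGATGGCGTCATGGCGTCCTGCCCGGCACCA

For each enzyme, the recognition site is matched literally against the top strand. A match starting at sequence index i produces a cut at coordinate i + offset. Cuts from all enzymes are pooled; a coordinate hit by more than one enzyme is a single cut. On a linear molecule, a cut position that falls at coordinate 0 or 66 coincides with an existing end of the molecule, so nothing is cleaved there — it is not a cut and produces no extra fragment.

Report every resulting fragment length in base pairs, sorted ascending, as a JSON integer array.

Scan for sites:
  YnoI (GAATCCAC, off=8): starts [1] → cuts [9]
  IvoX (ATGGCGTC, off=8): starts [14, 37, 45] → cuts [22, 45, 53]
  HnxII (GCACCA, off=0): starts [60] → cuts [60]
  VbrIX (TCGGAAA, off=3): starts [25] → cuts [28]

Pooled cuts: [9, 22, 28, 45, 53, 60]

Fragments:
  [0,9): 9 bp
  [9,22): 13 bp
  [22,28): 6 bp
  [28,45): 17 bp
  [45,53): 8 bp
  [53,60): 7 bp
  [60,66): 6 bp

[6,6,7,8,9,13,17]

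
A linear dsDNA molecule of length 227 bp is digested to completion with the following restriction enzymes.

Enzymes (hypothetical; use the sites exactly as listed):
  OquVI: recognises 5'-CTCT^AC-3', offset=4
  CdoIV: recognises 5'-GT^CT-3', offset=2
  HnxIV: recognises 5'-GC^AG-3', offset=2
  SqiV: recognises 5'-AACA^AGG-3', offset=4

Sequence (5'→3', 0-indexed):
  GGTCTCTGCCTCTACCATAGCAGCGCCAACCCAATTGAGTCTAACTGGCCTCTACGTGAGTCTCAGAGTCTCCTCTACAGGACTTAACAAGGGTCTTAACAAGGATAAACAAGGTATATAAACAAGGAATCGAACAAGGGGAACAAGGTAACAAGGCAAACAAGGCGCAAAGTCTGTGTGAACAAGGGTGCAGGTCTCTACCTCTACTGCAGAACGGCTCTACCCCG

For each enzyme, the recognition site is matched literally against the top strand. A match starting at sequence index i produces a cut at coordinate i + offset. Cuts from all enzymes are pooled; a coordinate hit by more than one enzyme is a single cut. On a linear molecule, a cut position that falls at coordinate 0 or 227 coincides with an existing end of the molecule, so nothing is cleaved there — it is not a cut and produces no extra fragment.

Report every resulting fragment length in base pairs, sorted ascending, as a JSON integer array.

Scan for sites:
  OquVI CTCTAC/4: at [9, 49, 72, 195, 201, 217] ⇒ [13, 53, 76, 199, 205, 221]
  CdoIV GTCT/2: at [1, 38, 59, 67, 92, 171, 193] ⇒ [3, 40, 61, 69, 94, 173, 195]
  HnxIV GCAG/2: at [19, 189, 208] ⇒ [21, 191, 210]
  SqiV AACAAGG/4: at [85, 97, 107, 120, 132, 141, 149, 158, 180] ⇒ [89, 101, 111, 124, 136, 145, 153, 162, 184]

All cut coordinates (distinct, sorted): [3, 13, 21, 40, 53, 61, 69, 76, 89, 94, 101, 111, 124, 136, 145, 153, 162, 173, 184, 191, 195, 199, 205, 210, 221]

Fragments:
  [0,3): 3 bp
  [3,13): 10 bp
  [13,21): 8 bp
  [21,40): 19 bp
  [40,53): 13 bp
  [53,61): 8 bp
  [61,69): 8 bp
  [69,76): 7 bp
  [76,89): 13 bp
  [89,94): 5 bp
  [94,101): 7 bp
  [101,111): 10 bp
  [111,124): 13 bp
  [124,136): 12 bp
  [136,145): 9 bp
  [145,153): 8 bp
  [153,162): 9 bp
  [162,173): 11 bp
  [173,184): 11 bp
  [184,191): 7 bp
  [191,195): 4 bp
  [195,199): 4 bp
  [199,205): 6 bp
  [205,210): 5 bp
  [210,221): 11 bp
  [221,227): 6 bp

[3,4,4,5,5,6,6,7,7,7,8,8,8,8,9,9,10,10,11,11,11,12,13,13,13,19]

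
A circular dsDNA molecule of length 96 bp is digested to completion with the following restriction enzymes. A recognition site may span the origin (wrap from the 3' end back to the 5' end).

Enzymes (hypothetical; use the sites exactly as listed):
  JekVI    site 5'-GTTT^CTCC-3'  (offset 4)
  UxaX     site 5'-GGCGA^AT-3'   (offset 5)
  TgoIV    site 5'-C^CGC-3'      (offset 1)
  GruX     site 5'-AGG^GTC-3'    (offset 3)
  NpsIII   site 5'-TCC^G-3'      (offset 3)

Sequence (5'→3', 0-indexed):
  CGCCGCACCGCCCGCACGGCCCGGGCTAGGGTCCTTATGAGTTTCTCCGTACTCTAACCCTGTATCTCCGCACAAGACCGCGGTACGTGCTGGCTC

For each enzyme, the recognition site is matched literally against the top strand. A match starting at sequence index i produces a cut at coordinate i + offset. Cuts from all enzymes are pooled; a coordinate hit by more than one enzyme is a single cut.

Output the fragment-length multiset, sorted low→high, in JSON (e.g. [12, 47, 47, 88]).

Per-enzyme occurrences:
  JekVI GTTTCTCC/4: at [40] ⇒ [44]
  UxaX (GGCGAAT, off=5): no sites
  TgoIV CCGC/1: at [2, 7, 11, 67, 77, 95] ⇒ [0, 3, 8, 12, 68, 78]
  GruX AGGGTC/3: at [27] ⇒ [30]
  NpsIII TCCG/3: at [45, 66, 94] ⇒ [1, 48, 69]

All cut coordinates (distinct, sorted): [0, 1, 3, 8, 12, 30, 44, 48, 68, 69, 78]

Fragment lengths:
  0→1: 1 bp
  1→3: 2 bp
  3→8: 5 bp
  8→12: 4 bp
  12→30: 18 bp
  30→44: 14 bp
  44→48: 4 bp
  48→68: 20 bp
  68→69: 1 bp
  69→78: 9 bp
  78→0 (wrap): 96-78+0 = 18 bp

[1,1,2,4,4,5,9,14,18,18,20]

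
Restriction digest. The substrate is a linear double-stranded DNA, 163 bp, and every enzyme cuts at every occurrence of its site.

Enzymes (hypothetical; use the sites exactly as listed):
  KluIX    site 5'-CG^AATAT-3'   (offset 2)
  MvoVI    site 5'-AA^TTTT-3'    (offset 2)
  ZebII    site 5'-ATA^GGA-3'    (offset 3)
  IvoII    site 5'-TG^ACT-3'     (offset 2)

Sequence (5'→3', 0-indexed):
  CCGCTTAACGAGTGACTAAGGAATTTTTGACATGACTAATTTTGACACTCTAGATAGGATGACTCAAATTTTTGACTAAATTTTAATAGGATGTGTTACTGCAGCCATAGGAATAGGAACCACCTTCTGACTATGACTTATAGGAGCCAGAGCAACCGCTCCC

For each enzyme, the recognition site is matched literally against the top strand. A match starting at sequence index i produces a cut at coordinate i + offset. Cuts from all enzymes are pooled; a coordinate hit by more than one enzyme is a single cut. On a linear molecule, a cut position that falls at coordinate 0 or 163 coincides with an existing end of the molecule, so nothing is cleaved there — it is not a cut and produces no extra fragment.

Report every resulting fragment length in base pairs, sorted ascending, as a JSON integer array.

Scan for sites:
  KluIX (CGAATAT, off=2): no sites
  MvoVI (AATTTT, off=2): starts [21, 37, 66, 78] → cuts [23, 39, 68, 80]
  ZebII (ATAGGA, off=3): starts [53, 85, 106, 112, 139] → cuts [56, 88, 109, 115, 142]
  IvoII (TGACT, off=2): starts [12, 32, 59, 72, 127, 133] → cuts [14, 34, 61, 74, 129, 135]

Pooled cuts: [14, 23, 34, 39, 56, 61, 68, 74, 80, 88, 109, 115, 129, 135, 142]

Fragments:
  [0,14): 14 bp
  [14,23): 9 bp
  [23,34): 11 bp
  [34,39): 5 bp
  [39,56): 17 bp
  [56,61): 5 bp
  [61,68): 7 bp
  [68,74): 6 bp
  [74,80): 6 bp
  [80,88): 8 bp
  [88,109): 21 bp
  [109,115): 6 bp
  [115,129): 14 bp
  [129,135): 6 bp
  [135,142): 7 bp
  [142,163): 21 bp

[5,5,6,6,6,6,7,7,8,9,11,14,14,17,21,21]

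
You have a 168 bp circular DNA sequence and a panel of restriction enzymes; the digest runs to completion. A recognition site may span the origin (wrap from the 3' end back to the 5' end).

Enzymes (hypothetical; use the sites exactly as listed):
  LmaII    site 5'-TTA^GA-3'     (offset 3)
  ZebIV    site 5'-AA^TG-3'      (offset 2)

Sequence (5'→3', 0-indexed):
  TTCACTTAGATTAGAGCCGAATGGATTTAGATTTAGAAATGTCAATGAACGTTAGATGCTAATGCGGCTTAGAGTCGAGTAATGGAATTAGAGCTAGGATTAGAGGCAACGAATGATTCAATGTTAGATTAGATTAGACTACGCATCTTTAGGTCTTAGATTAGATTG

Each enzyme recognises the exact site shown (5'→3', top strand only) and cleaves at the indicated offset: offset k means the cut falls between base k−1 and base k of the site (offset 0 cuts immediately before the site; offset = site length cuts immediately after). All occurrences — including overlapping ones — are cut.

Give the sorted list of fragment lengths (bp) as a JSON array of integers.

Per-enzyme occurrences:
  LmaII (TTAGA, off=3): starts [5, 10, 26, 32, 51, 68, 87, 99, 123, 128, 133, 155, 160] → cuts [8, 13, 29, 35, 54, 71, 90, 102, 126, 131, 136, 158, 163]
  ZebIV (AATG, off=2): starts [19, 37, 43, 60, 80, 111, 119] → cuts [21, 39, 45, 62, 82, 113, 121]

All cut coordinates (distinct, sorted): [8, 13, 21, 29, 35, 39, 45, 54, 62, 71, 82, 90, 102, 113, 121, 126, 131, 136, 158, 163]

Fragments:
  8→13: 5 bp
  13→21: 8 bp
  21→29: 8 bp
  29→35: 6 bp
  35→39: 4 bp
  39→45: 6 bp
  45→54: 9 bp
  54→62: 8 bp
  62→71: 9 bp
  71→82: 11 bp
  82→90: 8 bp
  90→102: 12 bp
  102→113: 11 bp
  113→121: 8 bp
  121→126: 5 bp
  126→131: 5 bp
  131→136: 5 bp
  136→158: 22 bp
  158→163: 5 bp
  163→8 (wrap): 168-163+8 = 13 bp

[4,5,5,5,5,5,6,6,8,8,8,8,8,9,9,11,11,12,13,22]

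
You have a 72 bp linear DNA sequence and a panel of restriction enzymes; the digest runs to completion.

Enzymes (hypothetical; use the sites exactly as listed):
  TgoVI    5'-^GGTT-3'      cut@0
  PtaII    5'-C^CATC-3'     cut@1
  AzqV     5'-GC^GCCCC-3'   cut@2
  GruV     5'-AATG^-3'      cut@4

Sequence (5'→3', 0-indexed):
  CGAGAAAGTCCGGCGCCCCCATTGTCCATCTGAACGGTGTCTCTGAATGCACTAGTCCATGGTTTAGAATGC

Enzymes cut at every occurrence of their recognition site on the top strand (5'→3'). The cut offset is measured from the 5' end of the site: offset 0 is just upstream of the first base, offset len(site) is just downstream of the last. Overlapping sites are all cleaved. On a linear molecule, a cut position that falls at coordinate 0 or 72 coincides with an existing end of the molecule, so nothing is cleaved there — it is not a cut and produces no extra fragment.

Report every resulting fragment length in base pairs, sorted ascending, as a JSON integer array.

Scan for sites:
  TgoVI GGTT/0: at [60] ⇒ [60]
  PtaII CCATC/1: at [25] ⇒ [26]
  AzqV GCGCCCC/2: at [12] ⇒ [14]
  GruV AATG/4: at [45, 67] ⇒ [49, 71]

All cut coordinates (distinct, sorted): [14, 26, 49, 60, 71]

Fragment lengths:
  [0,14): 14 bp
  [14,26): 12 bp
  [26,49): 23 bp
  [49,60): 11 bp
  [60,71): 11 bp
  [71,72): 1 bp

[1,11,11,12,14,23]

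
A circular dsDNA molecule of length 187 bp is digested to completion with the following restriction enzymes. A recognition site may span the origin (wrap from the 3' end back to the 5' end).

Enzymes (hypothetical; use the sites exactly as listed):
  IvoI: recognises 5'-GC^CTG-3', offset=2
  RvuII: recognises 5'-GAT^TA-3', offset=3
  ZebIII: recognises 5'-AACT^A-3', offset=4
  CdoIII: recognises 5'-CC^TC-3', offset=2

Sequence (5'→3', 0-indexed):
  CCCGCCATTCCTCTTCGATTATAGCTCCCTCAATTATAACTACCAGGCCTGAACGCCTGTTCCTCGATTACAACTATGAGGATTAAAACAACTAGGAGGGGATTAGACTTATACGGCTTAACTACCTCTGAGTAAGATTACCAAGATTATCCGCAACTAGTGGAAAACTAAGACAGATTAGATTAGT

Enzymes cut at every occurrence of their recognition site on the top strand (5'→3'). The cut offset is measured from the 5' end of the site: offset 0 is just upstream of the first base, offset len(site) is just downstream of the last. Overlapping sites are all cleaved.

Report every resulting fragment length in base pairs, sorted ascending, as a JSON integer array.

Scan for sites:
  IvoI (GCCTG, off=2): starts [46, 54] → cuts [48, 56]
  RvuII (GATTA, off=3): starts [16, 65, 80, 100, 135, 144, 175, 180] → cuts [19, 68, 83, 103, 138, 147, 178, 183]
  ZebIII (AACTA, off=4): starts [37, 71, 89, 119, 154, 165] → cuts [41, 75, 93, 123, 158, 169]
  CdoIII (CCTC, off=2): starts [9, 27, 61, 124] → cuts [11, 29, 63, 126]

Pooled cuts: [11, 19, 29, 41, 48, 56, 63, 68, 75, 83, 93, 103, 123, 126, 138, 147, 158, 169, 178, 183]

Fragment lengths:
  11→19: 8 bp
  19→29: 10 bp
  29→41: 12 bp
  41→48: 7 bp
  48→56: 8 bp
  56→63: 7 bp
  63→68: 5 bp
  68→75: 7 bp
  75→83: 8 bp
  83→93: 10 bp
  93→103: 10 bp
  103→123: 20 bp
  123→126: 3 bp
  126→138: 12 bp
  138→147: 9 bp
  147→158: 11 bp
  158→169: 11 bp
  169→178: 9 bp
  178→183: 5 bp
  183→11 (wrap): 187-183+11 = 15 bp

[3,5,5,7,7,7,8,8,8,9,9,10,10,10,11,11,12,12,15,20]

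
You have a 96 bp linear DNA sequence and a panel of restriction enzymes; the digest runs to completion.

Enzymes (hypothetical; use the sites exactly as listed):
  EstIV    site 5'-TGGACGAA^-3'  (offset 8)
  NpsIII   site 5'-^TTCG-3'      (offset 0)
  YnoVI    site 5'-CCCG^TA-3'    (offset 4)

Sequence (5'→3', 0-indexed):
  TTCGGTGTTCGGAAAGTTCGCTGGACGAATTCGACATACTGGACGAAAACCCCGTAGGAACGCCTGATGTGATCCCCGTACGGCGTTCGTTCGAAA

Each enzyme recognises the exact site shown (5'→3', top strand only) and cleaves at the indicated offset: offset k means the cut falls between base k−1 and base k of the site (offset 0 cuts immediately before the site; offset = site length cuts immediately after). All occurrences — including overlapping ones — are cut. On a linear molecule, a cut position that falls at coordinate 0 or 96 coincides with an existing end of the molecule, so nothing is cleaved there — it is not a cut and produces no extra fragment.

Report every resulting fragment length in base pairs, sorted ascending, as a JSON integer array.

Site scan:
  EstIV TGGACGAA/8: at [21, 39] ⇒ [29, 47]
  NpsIII TTCG/0: at [0, 7, 16, 29, 85, 89] ⇒ [7, 16, 29, 85, 89] (position 0 is a terminus of the linear molecule — no cut)
  YnoVI CCCGTA/4: at [50, 74] ⇒ [54, 78]

All cut coordinates (distinct, sorted): [7, 16, 29, 47, 54, 78, 85, 89]

Fragments:
  [0,7): 7 bp
  [7,16): 9 bp
  [16,29): 13 bp
  [29,47): 18 bp
  [47,54): 7 bp
  [54,78): 24 bp
  [78,85): 7 bp
  [85,89): 4 bp
  [89,96): 7 bp

[4,7,7,7,7,9,13,18,24]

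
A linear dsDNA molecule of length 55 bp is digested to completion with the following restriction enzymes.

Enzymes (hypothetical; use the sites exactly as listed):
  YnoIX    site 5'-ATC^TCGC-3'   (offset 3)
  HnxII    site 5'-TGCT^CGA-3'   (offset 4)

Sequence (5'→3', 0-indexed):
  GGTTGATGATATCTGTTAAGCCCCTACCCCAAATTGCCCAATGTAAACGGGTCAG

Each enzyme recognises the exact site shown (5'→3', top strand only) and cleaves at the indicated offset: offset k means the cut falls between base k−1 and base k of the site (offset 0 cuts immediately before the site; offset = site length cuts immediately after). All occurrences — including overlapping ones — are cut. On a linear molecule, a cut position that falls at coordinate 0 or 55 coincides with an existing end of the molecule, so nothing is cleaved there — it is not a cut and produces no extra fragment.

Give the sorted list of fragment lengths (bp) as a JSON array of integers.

[55]

Site scan:
  YnoIX (ATCTCGC, off=3): no sites
  HnxII (TGCTCGA, off=4): no sites

All cut coordinates (distinct, sorted): ∅

Fragments:
  no cuts → one linear fragment of 55 bp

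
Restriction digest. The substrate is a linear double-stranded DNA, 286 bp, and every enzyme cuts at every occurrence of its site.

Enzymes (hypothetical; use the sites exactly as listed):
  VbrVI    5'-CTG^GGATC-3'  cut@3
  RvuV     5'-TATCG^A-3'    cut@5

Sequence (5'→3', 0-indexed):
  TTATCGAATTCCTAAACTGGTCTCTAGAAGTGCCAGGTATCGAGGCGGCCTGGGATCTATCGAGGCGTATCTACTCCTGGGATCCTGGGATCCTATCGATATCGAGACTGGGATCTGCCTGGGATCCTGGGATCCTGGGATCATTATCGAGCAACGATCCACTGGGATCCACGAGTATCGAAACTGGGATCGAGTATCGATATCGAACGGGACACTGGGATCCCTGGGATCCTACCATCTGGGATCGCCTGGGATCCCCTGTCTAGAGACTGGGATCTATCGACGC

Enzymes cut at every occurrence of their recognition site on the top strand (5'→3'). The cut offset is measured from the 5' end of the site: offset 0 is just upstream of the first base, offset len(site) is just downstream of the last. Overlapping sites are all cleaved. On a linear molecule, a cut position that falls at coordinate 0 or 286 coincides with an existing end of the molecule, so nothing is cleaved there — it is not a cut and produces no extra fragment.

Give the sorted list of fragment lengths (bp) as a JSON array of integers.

[4,6,6,6,6,6,8,8,8,9,10,10,10,10,11,11,12,12,13,15,15,16,17,21,36]

Per-enzyme occurrences:
  VbrVI CTGGGATC/3: at [49, 76, 84, 107, 118, 126, 134, 161, 183, 214, 223, 238, 248, 269] ⇒ [52, 79, 87, 110, 121, 129, 137, 164, 186, 217, 226, 241, 251, 272]
  RvuV TATCGA/5: at [1, 37, 57, 93, 99, 144, 175, 194, 200, 277] ⇒ [6, 42, 62, 98, 104, 149, 180, 199, 205, 282]

Pooled cuts: [6, 42, 52, 62, 79, 87, 98, 104, 110, 121, 129, 137, 149, 164, 180, 186, 199, 205, 217, 226, 241, 251, 272, 282]

Fragments:
  [0,6): 6 bp
  [6,42): 36 bp
  [42,52): 10 bp
  [52,62): 10 bp
  [62,79): 17 bp
  [79,87): 8 bp
  [87,98): 11 bp
  [98,104): 6 bp
  [104,110): 6 bp
  [110,121): 11 bp
  [121,129): 8 bp
  [129,137): 8 bp
  [137,149): 12 bp
  [149,164): 15 bp
  [164,180): 16 bp
  [180,186): 6 bp
  [186,199): 13 bp
  [199,205): 6 bp
  [205,217): 12 bp
  [217,226): 9 bp
  [226,241): 15 bp
  [241,251): 10 bp
  [251,272): 21 bp
  [272,282): 10 bp
  [282,286): 4 bp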